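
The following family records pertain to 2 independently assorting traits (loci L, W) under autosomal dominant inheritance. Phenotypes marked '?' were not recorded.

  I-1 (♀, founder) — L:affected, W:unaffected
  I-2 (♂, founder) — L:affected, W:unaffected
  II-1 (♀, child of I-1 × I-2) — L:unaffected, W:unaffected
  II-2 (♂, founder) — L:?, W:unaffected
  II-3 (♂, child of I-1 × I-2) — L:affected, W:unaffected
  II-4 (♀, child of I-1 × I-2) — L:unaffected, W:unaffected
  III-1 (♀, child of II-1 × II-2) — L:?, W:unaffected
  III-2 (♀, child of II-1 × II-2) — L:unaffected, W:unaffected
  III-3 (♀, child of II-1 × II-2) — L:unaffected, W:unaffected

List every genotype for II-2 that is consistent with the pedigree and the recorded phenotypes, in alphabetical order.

II-2 ∈ {Ll ww, ll ww}

L/I-1 aff ·: Ll
L/I-2 aff ·: Ll
L/II-1 un I-1×I-2: ll
L/II-2 ? ·: ll|Ll
L/II-3 aff I-1×I-2: Ll|LL
L/II-4 un I-1×I-2: ll
L/III-1 ? II-1×II-2: ll|Ll
L/III-2 un II-1×II-2: ll
L/III-3 un II-1×II-2: ll
⇒ L over [I-1,I-2,II-1,II-2,II-3,II-4,III-1,III-2,III-3]: 6 consistent
W/I-1 un ·: ww
W/I-2 un ·: ww
W/II-1 un I-1×I-2: ww
W/II-2 un ·: ww
W/II-3 un I-1×I-2: ww
W/II-4 un I-1×I-2: ww
W/III-1 un II-1×II-2: ww
W/III-2 un II-1×II-2: ww
W/III-3 un II-1×II-2: ww
⇒ W over [I-1,I-2,II-1,II-2,II-3,II-4,III-1,III-2,III-3]: 1 consistent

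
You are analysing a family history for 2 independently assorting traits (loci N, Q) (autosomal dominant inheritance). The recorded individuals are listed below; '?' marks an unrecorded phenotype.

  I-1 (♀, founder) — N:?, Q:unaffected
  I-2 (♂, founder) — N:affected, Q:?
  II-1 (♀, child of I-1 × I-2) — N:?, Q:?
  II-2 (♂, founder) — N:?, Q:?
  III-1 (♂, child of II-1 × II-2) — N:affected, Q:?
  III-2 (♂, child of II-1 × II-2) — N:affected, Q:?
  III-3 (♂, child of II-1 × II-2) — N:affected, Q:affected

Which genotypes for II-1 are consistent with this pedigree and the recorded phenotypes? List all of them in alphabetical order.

N/I-1 ? ·: nn|Nn|NN
N/I-2 aff ·: Nn|NN
N/II-1 ? I-1×I-2: nn|Nn|NN
N/II-2 ? ·: nn|Nn|NN
N/III-1 aff II-1×II-2: Nn|NN
N/III-2 aff II-1×II-2: Nn|NN
N/III-3 aff II-1×II-2: Nn|NN
⇒ N over [I-1,I-2,II-1,II-2,III-1,III-2,III-3]: 129 consistent
Q/I-1 un ·: qq
Q/I-2 ? ·: qq|Qq|QQ
Q/II-1 ? I-1×I-2: qq|Qq
Q/II-2 ? ·: qq|Qq|QQ
Q/III-1 ? II-1×II-2: qq|Qq|QQ
Q/III-2 ? II-1×II-2: qq|Qq|QQ
Q/III-3 aff II-1×II-2: Qq|QQ
⇒ Q over [I-1,I-2,II-1,II-2,III-1,III-2,III-3]: 70 consistent

II-1 ∈ {NN Qq, NN qq, Nn Qq, Nn qq, nn Qq, nn qq}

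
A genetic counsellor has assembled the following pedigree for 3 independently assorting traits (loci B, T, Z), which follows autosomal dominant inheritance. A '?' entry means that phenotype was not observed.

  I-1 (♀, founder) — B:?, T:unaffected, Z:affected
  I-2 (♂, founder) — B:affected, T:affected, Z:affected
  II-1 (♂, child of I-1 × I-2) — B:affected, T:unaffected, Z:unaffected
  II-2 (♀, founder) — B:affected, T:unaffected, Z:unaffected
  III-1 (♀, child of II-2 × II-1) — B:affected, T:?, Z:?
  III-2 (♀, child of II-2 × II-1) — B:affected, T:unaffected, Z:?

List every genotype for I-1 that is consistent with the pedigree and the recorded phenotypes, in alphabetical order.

I-1 ∈ {BB tt Zz, Bb tt Zz, bb tt Zz}

B/I-1 ? ·: bb|Bb|BB
B/I-2 aff ·: Bb|BB
B/II-1 aff I-1×I-2: Bb|BB
B/II-2 aff ·: Bb|BB
B/III-1 aff II-2×II-1: Bb|BB
B/III-2 aff II-2×II-1: Bb|BB
⇒ B over [I-1,I-2,II-1,II-2,III-1,III-2]: 60 consistent
T/I-1 un ·: tt
T/I-2 aff ·: Tt
T/II-1 un I-1×I-2: tt
T/II-2 un ·: tt
T/III-1 ? II-2×II-1: tt
T/III-2 un II-2×II-1: tt
⇒ T over [I-1,I-2,II-1,II-2,III-1,III-2]: 1 consistent
Z/I-1 aff ·: Zz
Z/I-2 aff ·: Zz
Z/II-1 un I-1×I-2: zz
Z/II-2 un ·: zz
Z/III-1 ? II-2×II-1: zz
Z/III-2 ? II-2×II-1: zz
⇒ Z over [I-1,I-2,II-1,II-2,III-1,III-2]: 1 consistent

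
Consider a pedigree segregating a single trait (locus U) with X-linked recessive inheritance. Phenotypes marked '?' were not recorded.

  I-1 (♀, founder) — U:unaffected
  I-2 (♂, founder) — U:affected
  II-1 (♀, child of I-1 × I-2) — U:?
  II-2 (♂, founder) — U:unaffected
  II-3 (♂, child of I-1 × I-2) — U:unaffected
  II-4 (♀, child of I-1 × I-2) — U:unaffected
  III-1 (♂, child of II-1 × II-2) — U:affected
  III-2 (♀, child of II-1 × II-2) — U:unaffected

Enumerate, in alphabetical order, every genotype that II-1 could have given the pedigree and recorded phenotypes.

U/I-1 un ·: X^UX^U|X^UX^u
U/I-2 aff ·: X^uY
U/II-1 ? I-1×I-2: X^UX^u|X^uX^u
U/II-2 un ·: X^UY
U/II-3 un I-1×I-2: X^UY
U/II-4 un I-1×I-2: X^UX^u
U/III-1 aff II-1×II-2: X^uY
U/III-2 un II-1×II-2: X^UX^U|X^UX^u
⇒ U over [I-1,I-2,II-1,II-2,II-3,II-4,III-1,III-2]: 5 consistent

II-1 ∈ {X^UX^u, X^uX^u}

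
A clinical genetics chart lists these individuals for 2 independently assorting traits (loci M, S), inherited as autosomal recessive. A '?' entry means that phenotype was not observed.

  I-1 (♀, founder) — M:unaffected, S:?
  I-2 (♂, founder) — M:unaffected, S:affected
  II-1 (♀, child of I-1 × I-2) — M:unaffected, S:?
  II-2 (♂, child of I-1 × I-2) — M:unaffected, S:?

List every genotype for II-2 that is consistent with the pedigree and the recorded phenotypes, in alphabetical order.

II-2 ∈ {MM Ss, MM ss, Mm Ss, Mm ss}

M/I-1 un ·: MM|Mm
M/I-2 un ·: MM|Mm
M/II-1 un I-1×I-2: MM|Mm
M/II-2 un I-1×I-2: MM|Mm
⇒ M over [I-1,I-2,II-1,II-2]: 13 consistent
S/I-1 ? ·: SS|Ss|ss
S/I-2 aff ·: ss
S/II-1 ? I-1×I-2: Ss|ss
S/II-2 ? I-1×I-2: Ss|ss
⇒ S over [I-1,I-2,II-1,II-2]: 6 consistent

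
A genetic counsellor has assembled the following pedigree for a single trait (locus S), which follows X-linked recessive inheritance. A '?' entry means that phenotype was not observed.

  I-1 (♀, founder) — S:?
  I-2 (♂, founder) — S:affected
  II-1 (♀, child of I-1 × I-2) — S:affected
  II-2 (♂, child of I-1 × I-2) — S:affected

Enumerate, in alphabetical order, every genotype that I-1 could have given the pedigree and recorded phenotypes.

S/I-1 ? ·: X^SX^s|X^sX^s
S/I-2 aff ·: X^sY
S/II-1 aff I-1×I-2: X^sX^s
S/II-2 aff I-1×I-2: X^sY
⇒ S over [I-1,I-2,II-1,II-2]: 2 consistent

I-1 ∈ {X^SX^s, X^sX^s}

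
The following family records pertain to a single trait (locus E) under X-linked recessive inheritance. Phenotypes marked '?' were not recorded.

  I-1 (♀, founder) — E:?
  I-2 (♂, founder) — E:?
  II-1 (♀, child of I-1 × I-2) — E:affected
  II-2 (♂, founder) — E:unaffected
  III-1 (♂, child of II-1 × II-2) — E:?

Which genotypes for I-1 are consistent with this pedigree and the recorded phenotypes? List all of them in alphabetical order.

E/I-1 ? ·: X^EX^e|X^eX^e
E/I-2 ? ·: X^eY
E/II-1 aff I-1×I-2: X^eX^e
E/II-2 un ·: X^EY
E/III-1 ? II-1×II-2: X^eY
⇒ E over [I-1,I-2,II-1,II-2,III-1]: 2 consistent

I-1 ∈ {X^EX^e, X^eX^e}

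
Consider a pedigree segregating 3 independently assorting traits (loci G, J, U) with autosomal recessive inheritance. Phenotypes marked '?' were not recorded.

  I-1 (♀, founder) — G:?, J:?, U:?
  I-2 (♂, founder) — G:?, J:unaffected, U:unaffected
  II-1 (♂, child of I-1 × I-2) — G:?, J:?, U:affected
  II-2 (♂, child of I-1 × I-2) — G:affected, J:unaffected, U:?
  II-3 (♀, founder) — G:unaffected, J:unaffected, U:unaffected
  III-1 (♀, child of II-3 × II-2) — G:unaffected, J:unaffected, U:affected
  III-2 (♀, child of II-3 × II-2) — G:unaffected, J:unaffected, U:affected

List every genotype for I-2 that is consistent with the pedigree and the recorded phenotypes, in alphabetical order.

G/I-1 ? ·: Gg|gg
G/I-2 ? ·: Gg|gg
G/II-1 ? I-1×I-2: GG|Gg|gg
G/II-2 aff I-1×I-2: gg
G/II-3 un ·: GG|Gg
G/III-1 un II-3×II-2: Gg
G/III-2 un II-3×II-2: Gg
⇒ G over [I-1,I-2,II-1,II-2,II-3,III-1,III-2]: 16 consistent
J/I-1 ? ·: JJ|Jj|jj
J/I-2 un ·: JJ|Jj
J/II-1 ? I-1×I-2: JJ|Jj|jj
J/II-2 un I-1×I-2: JJ|Jj
J/II-3 un ·: JJ|Jj
J/III-1 un II-3×II-2: JJ|Jj
J/III-2 un II-3×II-2: JJ|Jj
⇒ J over [I-1,I-2,II-1,II-2,II-3,III-1,III-2]: 120 consistent
U/I-1 ? ·: Uu|uu
U/I-2 un ·: Uu
U/II-1 aff I-1×I-2: uu
U/II-2 ? I-1×I-2: Uu|uu
U/II-3 un ·: Uu
U/III-1 aff II-3×II-2: uu
U/III-2 aff II-3×II-2: uu
⇒ U over [I-1,I-2,II-1,II-2,II-3,III-1,III-2]: 4 consistent

I-2 ∈ {Gg JJ Uu, Gg Jj Uu, gg JJ Uu, gg Jj Uu}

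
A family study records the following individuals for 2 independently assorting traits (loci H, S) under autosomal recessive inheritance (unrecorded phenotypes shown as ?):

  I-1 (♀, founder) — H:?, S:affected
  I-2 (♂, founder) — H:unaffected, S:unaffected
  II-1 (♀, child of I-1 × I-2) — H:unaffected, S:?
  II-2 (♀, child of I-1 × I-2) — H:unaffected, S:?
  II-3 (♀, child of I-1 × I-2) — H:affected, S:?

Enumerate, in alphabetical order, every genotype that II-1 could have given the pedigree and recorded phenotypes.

II-1 ∈ {HH Ss, HH ss, Hh Ss, Hh ss}

H/I-1 ? ·: Hh|hh
H/I-2 un ·: Hh
H/II-1 un I-1×I-2: HH|Hh
H/II-2 un I-1×I-2: HH|Hh
H/II-3 aff I-1×I-2: hh
⇒ H over [I-1,I-2,II-1,II-2,II-3]: 5 consistent
S/I-1 aff ·: ss
S/I-2 un ·: SS|Ss
S/II-1 ? I-1×I-2: Ss|ss
S/II-2 ? I-1×I-2: Ss|ss
S/II-3 ? I-1×I-2: Ss|ss
⇒ S over [I-1,I-2,II-1,II-2,II-3]: 9 consistent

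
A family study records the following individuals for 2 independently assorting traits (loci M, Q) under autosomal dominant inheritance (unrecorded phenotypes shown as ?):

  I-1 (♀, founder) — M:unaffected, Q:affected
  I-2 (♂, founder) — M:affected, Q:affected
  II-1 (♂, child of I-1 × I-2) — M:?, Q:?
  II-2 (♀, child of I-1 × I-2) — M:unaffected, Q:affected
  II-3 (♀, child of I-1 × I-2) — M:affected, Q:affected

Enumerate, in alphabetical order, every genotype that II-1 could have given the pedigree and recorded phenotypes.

M/I-1 un ·: mm
M/I-2 aff ·: Mm
M/II-1 ? I-1×I-2: mm|Mm
M/II-2 un I-1×I-2: mm
M/II-3 aff I-1×I-2: Mm
⇒ M over [I-1,I-2,II-1,II-2,II-3]: 2 consistent
Q/I-1 aff ·: Qq|QQ
Q/I-2 aff ·: Qq|QQ
Q/II-1 ? I-1×I-2: qq|Qq|QQ
Q/II-2 aff I-1×I-2: Qq|QQ
Q/II-3 aff I-1×I-2: Qq|QQ
⇒ Q over [I-1,I-2,II-1,II-2,II-3]: 29 consistent

II-1 ∈ {Mm QQ, Mm Qq, Mm qq, mm QQ, mm Qq, mm qq}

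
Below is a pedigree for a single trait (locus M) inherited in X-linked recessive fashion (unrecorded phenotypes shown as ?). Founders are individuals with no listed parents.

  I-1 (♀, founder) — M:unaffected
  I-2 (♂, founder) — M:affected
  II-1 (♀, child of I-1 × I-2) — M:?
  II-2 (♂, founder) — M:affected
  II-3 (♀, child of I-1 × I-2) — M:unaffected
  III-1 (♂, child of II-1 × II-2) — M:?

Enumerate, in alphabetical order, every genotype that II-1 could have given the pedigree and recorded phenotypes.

II-1 ∈ {X^MX^m, X^mX^m}

M/I-1 un ·: X^MX^M|X^MX^m
M/I-2 aff ·: X^mY
M/II-1 ? I-1×I-2: X^MX^m|X^mX^m
M/II-2 aff ·: X^mY
M/II-3 un I-1×I-2: X^MX^m
M/III-1 ? II-1×II-2: X^MY|X^mY
⇒ M over [I-1,I-2,II-1,II-2,II-3,III-1]: 5 consistent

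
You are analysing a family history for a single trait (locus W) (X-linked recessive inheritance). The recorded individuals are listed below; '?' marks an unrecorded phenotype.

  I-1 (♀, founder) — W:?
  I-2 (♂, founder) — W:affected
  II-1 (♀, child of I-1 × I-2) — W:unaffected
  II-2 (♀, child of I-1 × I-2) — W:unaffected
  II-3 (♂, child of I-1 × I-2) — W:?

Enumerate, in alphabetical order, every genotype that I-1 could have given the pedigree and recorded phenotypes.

I-1 ∈ {X^WX^W, X^WX^w}

W/I-1 ? ·: X^WX^W|X^WX^w
W/I-2 aff ·: X^wY
W/II-1 un I-1×I-2: X^WX^w
W/II-2 un I-1×I-2: X^WX^w
W/II-3 ? I-1×I-2: X^WY|X^wY
⇒ W over [I-1,I-2,II-1,II-2,II-3]: 3 consistent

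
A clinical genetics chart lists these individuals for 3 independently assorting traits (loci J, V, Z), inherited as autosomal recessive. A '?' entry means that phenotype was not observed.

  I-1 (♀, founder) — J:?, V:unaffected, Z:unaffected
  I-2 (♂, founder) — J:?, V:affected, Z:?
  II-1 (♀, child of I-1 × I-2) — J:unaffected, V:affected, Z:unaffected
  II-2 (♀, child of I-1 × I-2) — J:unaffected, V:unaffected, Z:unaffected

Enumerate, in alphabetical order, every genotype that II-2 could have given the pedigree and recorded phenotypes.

II-2 ∈ {JJ Vv ZZ, JJ Vv Zz, Jj Vv ZZ, Jj Vv Zz}

J/I-1 ? ·: JJ|Jj|jj
J/I-2 ? ·: JJ|Jj|jj
J/II-1 un I-1×I-2: JJ|Jj
J/II-2 un I-1×I-2: JJ|Jj
⇒ J over [I-1,I-2,II-1,II-2]: 17 consistent
V/I-1 un ·: Vv
V/I-2 aff ·: vv
V/II-1 aff I-1×I-2: vv
V/II-2 un I-1×I-2: Vv
⇒ V over [I-1,I-2,II-1,II-2]: 1 consistent
Z/I-1 un ·: ZZ|Zz
Z/I-2 ? ·: ZZ|Zz|zz
Z/II-1 un I-1×I-2: ZZ|Zz
Z/II-2 un I-1×I-2: ZZ|Zz
⇒ Z over [I-1,I-2,II-1,II-2]: 15 consistent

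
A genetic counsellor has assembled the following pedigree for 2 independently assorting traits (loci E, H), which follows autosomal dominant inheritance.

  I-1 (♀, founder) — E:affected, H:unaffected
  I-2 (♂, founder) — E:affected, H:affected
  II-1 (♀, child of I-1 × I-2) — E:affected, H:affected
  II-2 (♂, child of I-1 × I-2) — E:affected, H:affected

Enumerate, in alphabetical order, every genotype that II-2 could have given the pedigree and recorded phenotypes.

E/I-1 aff ·: Ee|EE
E/I-2 aff ·: Ee|EE
E/II-1 aff I-1×I-2: Ee|EE
E/II-2 aff I-1×I-2: Ee|EE
⇒ E over [I-1,I-2,II-1,II-2]: 13 consistent
H/I-1 un ·: hh
H/I-2 aff ·: Hh|HH
H/II-1 aff I-1×I-2: Hh
H/II-2 aff I-1×I-2: Hh
⇒ H over [I-1,I-2,II-1,II-2]: 2 consistent

II-2 ∈ {EE Hh, Ee Hh}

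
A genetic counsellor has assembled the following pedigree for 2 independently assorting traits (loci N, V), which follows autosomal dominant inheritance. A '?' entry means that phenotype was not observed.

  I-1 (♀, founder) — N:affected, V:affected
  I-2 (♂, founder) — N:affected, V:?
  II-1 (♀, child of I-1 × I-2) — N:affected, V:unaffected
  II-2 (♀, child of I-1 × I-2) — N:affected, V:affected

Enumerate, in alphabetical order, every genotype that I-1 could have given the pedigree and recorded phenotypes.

I-1 ∈ {NN Vv, Nn Vv}

N/I-1 aff ·: Nn|NN
N/I-2 aff ·: Nn|NN
N/II-1 aff I-1×I-2: Nn|NN
N/II-2 aff I-1×I-2: Nn|NN
⇒ N over [I-1,I-2,II-1,II-2]: 13 consistent
V/I-1 aff ·: Vv
V/I-2 ? ·: vv|Vv
V/II-1 un I-1×I-2: vv
V/II-2 aff I-1×I-2: Vv|VV
⇒ V over [I-1,I-2,II-1,II-2]: 3 consistent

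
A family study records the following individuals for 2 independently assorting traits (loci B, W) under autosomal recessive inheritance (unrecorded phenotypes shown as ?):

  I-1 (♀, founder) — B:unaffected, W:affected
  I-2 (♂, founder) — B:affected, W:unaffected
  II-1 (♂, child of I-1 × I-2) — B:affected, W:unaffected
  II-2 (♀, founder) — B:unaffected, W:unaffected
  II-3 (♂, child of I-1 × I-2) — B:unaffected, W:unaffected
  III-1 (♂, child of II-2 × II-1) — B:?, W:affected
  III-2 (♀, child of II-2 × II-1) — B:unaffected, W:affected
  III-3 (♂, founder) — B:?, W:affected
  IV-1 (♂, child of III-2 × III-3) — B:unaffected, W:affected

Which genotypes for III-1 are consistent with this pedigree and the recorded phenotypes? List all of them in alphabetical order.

B/I-1 un ·: Bb
B/I-2 aff ·: bb
B/II-1 aff I-1×I-2: bb
B/II-2 un ·: BB|Bb
B/II-3 un I-1×I-2: Bb
B/III-1 ? II-2×II-1: Bb|bb
B/III-2 un II-2×II-1: Bb
B/III-3 ? ·: BB|Bb|bb
B/IV-1 un III-2×III-3: BB|Bb
⇒ B over [I-1,I-2,II-1,II-2,II-3,III-1,III-2,III-3,IV-1]: 15 consistent
W/I-1 aff ·: ww
W/I-2 un ·: WW|Ww
W/II-1 un I-1×I-2: Ww
W/II-2 un ·: Ww
W/II-3 un I-1×I-2: Ww
W/III-1 aff II-2×II-1: ww
W/III-2 aff II-2×II-1: ww
W/III-3 aff ·: ww
W/IV-1 aff III-2×III-3: ww
⇒ W over [I-1,I-2,II-1,II-2,II-3,III-1,III-2,III-3,IV-1]: 2 consistent

III-1 ∈ {Bb ww, bb ww}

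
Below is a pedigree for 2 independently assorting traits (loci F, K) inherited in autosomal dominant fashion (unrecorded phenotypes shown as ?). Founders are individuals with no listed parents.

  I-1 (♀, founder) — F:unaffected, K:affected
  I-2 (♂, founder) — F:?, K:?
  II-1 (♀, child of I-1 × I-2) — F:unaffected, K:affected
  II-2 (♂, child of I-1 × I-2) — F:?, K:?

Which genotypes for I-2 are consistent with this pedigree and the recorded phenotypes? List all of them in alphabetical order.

I-2 ∈ {Ff KK, Ff Kk, Ff kk, ff KK, ff Kk, ff kk}

F/I-1 un ·: ff
F/I-2 ? ·: ff|Ff
F/II-1 un I-1×I-2: ff
F/II-2 ? I-1×I-2: ff|Ff
⇒ F over [I-1,I-2,II-1,II-2]: 3 consistent
K/I-1 aff ·: Kk|KK
K/I-2 ? ·: kk|Kk|KK
K/II-1 aff I-1×I-2: Kk|KK
K/II-2 ? I-1×I-2: kk|Kk|KK
⇒ K over [I-1,I-2,II-1,II-2]: 18 consistent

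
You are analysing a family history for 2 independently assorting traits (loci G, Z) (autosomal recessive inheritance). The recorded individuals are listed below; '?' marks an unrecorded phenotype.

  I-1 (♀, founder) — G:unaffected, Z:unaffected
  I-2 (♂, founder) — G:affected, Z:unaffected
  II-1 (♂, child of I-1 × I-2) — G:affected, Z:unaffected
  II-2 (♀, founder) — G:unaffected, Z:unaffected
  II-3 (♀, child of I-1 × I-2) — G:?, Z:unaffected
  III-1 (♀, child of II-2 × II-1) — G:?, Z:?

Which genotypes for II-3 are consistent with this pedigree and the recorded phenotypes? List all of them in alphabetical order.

II-3 ∈ {Gg ZZ, Gg Zz, gg ZZ, gg Zz}

G/I-1 un ·: Gg
G/I-2 aff ·: gg
G/II-1 aff I-1×I-2: gg
G/II-2 un ·: GG|Gg
G/II-3 ? I-1×I-2: Gg|gg
G/III-1 ? II-2×II-1: Gg|gg
⇒ G over [I-1,I-2,II-1,II-2,II-3,III-1]: 6 consistent
Z/I-1 un ·: ZZ|Zz
Z/I-2 un ·: ZZ|Zz
Z/II-1 un I-1×I-2: ZZ|Zz
Z/II-2 un ·: ZZ|Zz
Z/II-3 un I-1×I-2: ZZ|Zz
Z/III-1 ? II-2×II-1: ZZ|Zz|zz
⇒ Z over [I-1,I-2,II-1,II-2,II-3,III-1]: 51 consistent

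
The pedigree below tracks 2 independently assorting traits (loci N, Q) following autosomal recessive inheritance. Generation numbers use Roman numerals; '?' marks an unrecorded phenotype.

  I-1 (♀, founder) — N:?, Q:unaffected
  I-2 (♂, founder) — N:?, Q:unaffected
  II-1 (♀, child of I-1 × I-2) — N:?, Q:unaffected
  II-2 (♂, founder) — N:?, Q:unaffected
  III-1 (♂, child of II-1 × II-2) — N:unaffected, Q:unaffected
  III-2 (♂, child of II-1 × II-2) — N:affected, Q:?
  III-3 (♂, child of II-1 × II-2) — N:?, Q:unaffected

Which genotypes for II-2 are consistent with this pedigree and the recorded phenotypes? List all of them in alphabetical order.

N/I-1 ? ·: NN|Nn|nn
N/I-2 ? ·: NN|Nn|nn
N/II-1 ? I-1×I-2: Nn|nn
N/II-2 ? ·: Nn|nn
N/III-1 un II-1×II-2: NN|Nn
N/III-2 aff II-1×II-2: nn
N/III-3 ? II-1×II-2: NN|Nn|nn
⇒ N over [I-1,I-2,II-1,II-2,III-1,III-2,III-3]: 64 consistent
Q/I-1 un ·: QQ|Qq
Q/I-2 un ·: QQ|Qq
Q/II-1 un I-1×I-2: QQ|Qq
Q/II-2 un ·: QQ|Qq
Q/III-1 un II-1×II-2: QQ|Qq
Q/III-2 ? II-1×II-2: QQ|Qq|qq
Q/III-3 un II-1×II-2: QQ|Qq
⇒ Q over [I-1,I-2,II-1,II-2,III-1,III-2,III-3]: 96 consistent

II-2 ∈ {Nn QQ, Nn Qq, nn QQ, nn Qq}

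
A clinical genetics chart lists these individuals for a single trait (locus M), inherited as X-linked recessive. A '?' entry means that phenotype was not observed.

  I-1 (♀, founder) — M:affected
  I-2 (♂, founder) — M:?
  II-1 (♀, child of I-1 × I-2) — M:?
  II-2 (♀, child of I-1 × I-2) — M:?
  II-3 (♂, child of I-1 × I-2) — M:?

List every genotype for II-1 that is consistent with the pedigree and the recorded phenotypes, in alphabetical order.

II-1 ∈ {X^MX^m, X^mX^m}

M/I-1 aff ·: X^mX^m
M/I-2 ? ·: X^MY|X^mY
M/II-1 ? I-1×I-2: X^MX^m|X^mX^m
M/II-2 ? I-1×I-2: X^MX^m|X^mX^m
M/II-3 ? I-1×I-2: X^mY
⇒ M over [I-1,I-2,II-1,II-2,II-3]: 2 consistent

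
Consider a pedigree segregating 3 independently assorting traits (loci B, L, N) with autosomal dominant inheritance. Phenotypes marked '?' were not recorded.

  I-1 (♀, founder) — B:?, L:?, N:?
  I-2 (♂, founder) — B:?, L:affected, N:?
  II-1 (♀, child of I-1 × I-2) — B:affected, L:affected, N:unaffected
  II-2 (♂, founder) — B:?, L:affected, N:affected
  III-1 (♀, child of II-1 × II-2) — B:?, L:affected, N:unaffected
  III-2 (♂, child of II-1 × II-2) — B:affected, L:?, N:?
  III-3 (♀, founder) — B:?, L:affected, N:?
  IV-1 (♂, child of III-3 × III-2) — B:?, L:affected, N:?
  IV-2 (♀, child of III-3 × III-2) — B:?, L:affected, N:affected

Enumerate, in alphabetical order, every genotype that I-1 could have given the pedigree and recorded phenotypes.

I-1 ∈ {BB LL Nn, BB LL nn, BB Ll Nn, BB Ll nn, BB ll Nn, BB ll nn, Bb LL Nn, Bb LL nn, Bb Ll Nn, Bb Ll nn, Bb ll Nn, Bb ll nn, bb LL Nn, bb LL nn, bb Ll Nn, bb Ll nn, bb ll Nn, bb ll nn}

B/I-1 ? ·: bb|Bb|BB
B/I-2 ? ·: bb|Bb|BB
B/II-1 aff I-1×I-2: Bb|BB
B/II-2 ? ·: bb|Bb|BB
B/III-1 ? II-1×II-2: bb|Bb|BB
B/III-2 aff II-1×II-2: Bb|BB
B/III-3 ? ·: bb|Bb|BB
B/IV-1 ? III-3×III-2: bb|Bb|BB
B/IV-2 ? III-3×III-2: bb|Bb|BB
⇒ B over [I-1,I-2,II-1,II-2,III-1,III-2,III-3,IV-1,IV-2]: 1319 consistent
L/I-1 ? ·: ll|Ll|LL
L/I-2 aff ·: Ll|LL
L/II-1 aff I-1×I-2: Ll|LL
L/II-2 aff ·: Ll|LL
L/III-1 aff II-1×II-2: Ll|LL
L/III-2 ? II-1×II-2: ll|Ll|LL
L/III-3 aff ·: Ll|LL
L/IV-1 aff III-3×III-2: Ll|LL
L/IV-2 aff III-3×III-2: Ll|LL
⇒ L over [I-1,I-2,II-1,II-2,III-1,III-2,III-3,IV-1,IV-2]: 404 consistent
N/I-1 ? ·: nn|Nn
N/I-2 ? ·: nn|Nn
N/II-1 un I-1×I-2: nn
N/II-2 aff ·: Nn
N/III-1 un II-1×II-2: nn
N/III-2 ? II-1×II-2: nn|Nn
N/III-3 ? ·: nn|Nn|NN
N/IV-1 ? III-3×III-2: nn|Nn|NN
N/IV-2 aff III-3×III-2: Nn|NN
⇒ N over [I-1,I-2,II-1,II-2,III-1,III-2,III-3,IV-1,IV-2]: 60 consistent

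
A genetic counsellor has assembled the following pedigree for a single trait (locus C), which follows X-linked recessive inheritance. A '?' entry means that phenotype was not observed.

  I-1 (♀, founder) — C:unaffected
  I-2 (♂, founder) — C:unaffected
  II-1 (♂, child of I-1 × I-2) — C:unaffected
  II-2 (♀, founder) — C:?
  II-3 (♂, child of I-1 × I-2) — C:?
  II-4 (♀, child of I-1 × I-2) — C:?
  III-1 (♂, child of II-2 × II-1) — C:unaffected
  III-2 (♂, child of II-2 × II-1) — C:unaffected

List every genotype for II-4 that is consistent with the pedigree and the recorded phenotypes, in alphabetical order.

II-4 ∈ {X^CX^C, X^CX^c}

C/I-1 un ·: X^CX^C|X^CX^c
C/I-2 un ·: X^CY
C/II-1 un I-1×I-2: X^CY
C/II-2 ? ·: X^CX^C|X^CX^c
C/II-3 ? I-1×I-2: X^CY|X^cY
C/II-4 ? I-1×I-2: X^CX^C|X^CX^c
C/III-1 un II-2×II-1: X^CY
C/III-2 un II-2×II-1: X^CY
⇒ C over [I-1,I-2,II-1,II-2,II-3,II-4,III-1,III-2]: 10 consistent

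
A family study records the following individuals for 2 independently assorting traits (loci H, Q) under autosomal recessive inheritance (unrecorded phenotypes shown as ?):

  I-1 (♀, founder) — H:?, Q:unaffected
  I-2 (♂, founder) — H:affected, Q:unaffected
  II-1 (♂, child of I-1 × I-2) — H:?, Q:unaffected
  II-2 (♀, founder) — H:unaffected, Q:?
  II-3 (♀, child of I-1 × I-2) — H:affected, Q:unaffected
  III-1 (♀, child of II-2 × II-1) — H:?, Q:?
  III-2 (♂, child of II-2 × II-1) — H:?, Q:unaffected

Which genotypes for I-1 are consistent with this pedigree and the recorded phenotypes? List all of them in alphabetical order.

I-1 ∈ {Hh QQ, Hh Qq, hh QQ, hh Qq}

H/I-1 ? ·: Hh|hh
H/I-2 aff ·: hh
H/II-1 ? I-1×I-2: Hh|hh
H/II-2 un ·: HH|Hh
H/II-3 aff I-1×I-2: hh
H/III-1 ? II-2×II-1: HH|Hh|hh
H/III-2 ? II-2×II-1: HH|Hh|hh
⇒ H over [I-1,I-2,II-1,II-2,II-3,III-1,III-2]: 23 consistent
Q/I-1 un ·: QQ|Qq
Q/I-2 un ·: QQ|Qq
Q/II-1 un I-1×I-2: QQ|Qq
Q/II-2 ? ·: QQ|Qq|qq
Q/II-3 un I-1×I-2: QQ|Qq
Q/III-1 ? II-2×II-1: QQ|Qq|qq
Q/III-2 un II-2×II-1: QQ|Qq
⇒ Q over [I-1,I-2,II-1,II-2,II-3,III-1,III-2]: 114 consistent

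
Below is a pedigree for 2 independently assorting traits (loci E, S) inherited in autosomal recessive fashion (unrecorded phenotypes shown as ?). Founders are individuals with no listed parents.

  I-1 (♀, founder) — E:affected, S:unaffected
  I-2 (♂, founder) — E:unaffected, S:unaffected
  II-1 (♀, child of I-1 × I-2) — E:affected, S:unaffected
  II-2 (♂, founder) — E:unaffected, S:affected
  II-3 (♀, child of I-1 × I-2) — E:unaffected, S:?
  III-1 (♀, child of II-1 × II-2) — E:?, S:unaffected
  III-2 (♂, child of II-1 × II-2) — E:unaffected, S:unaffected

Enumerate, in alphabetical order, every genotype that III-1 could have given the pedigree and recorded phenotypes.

E/I-1 aff ·: ee
E/I-2 un ·: Ee
E/II-1 aff I-1×I-2: ee
E/II-2 un ·: EE|Ee
E/II-3 un I-1×I-2: Ee
E/III-1 ? II-1×II-2: Ee|ee
E/III-2 un II-1×II-2: Ee
⇒ E over [I-1,I-2,II-1,II-2,II-3,III-1,III-2]: 3 consistent
S/I-1 un ·: SS|Ss
S/I-2 un ·: SS|Ss
S/II-1 un I-1×I-2: SS|Ss
S/II-2 aff ·: ss
S/II-3 ? I-1×I-2: SS|Ss|ss
S/III-1 un II-1×II-2: Ss
S/III-2 un II-1×II-2: Ss
⇒ S over [I-1,I-2,II-1,II-2,II-3,III-1,III-2]: 15 consistent

III-1 ∈ {Ee Ss, ee Ss}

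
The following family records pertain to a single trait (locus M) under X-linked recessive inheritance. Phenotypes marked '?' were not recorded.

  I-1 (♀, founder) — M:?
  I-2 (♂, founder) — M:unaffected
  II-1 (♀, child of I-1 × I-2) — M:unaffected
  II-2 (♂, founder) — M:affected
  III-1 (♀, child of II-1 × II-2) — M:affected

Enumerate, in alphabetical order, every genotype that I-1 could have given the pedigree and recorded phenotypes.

M/I-1 ? ·: X^MX^m|X^mX^m
M/I-2 un ·: X^MY
M/II-1 un I-1×I-2: X^MX^m
M/II-2 aff ·: X^mY
M/III-1 aff II-1×II-2: X^mX^m
⇒ M over [I-1,I-2,II-1,II-2,III-1]: 2 consistent

I-1 ∈ {X^MX^m, X^mX^m}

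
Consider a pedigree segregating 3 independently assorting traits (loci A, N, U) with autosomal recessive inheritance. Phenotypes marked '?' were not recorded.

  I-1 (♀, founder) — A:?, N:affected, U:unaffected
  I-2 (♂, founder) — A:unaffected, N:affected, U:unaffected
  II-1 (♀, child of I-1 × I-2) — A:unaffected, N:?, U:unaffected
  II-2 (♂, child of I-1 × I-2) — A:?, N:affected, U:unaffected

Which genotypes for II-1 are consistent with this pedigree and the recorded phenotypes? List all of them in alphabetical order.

II-1 ∈ {AA nn UU, AA nn Uu, Aa nn UU, Aa nn Uu}

A/I-1 ? ·: AA|Aa|aa
A/I-2 un ·: AA|Aa
A/II-1 un I-1×I-2: AA|Aa
A/II-2 ? I-1×I-2: AA|Aa|aa
⇒ A over [I-1,I-2,II-1,II-2]: 18 consistent
N/I-1 aff ·: nn
N/I-2 aff ·: nn
N/II-1 ? I-1×I-2: nn
N/II-2 aff I-1×I-2: nn
⇒ N over [I-1,I-2,II-1,II-2]: 1 consistent
U/I-1 un ·: UU|Uu
U/I-2 un ·: UU|Uu
U/II-1 un I-1×I-2: UU|Uu
U/II-2 un I-1×I-2: UU|Uu
⇒ U over [I-1,I-2,II-1,II-2]: 13 consistent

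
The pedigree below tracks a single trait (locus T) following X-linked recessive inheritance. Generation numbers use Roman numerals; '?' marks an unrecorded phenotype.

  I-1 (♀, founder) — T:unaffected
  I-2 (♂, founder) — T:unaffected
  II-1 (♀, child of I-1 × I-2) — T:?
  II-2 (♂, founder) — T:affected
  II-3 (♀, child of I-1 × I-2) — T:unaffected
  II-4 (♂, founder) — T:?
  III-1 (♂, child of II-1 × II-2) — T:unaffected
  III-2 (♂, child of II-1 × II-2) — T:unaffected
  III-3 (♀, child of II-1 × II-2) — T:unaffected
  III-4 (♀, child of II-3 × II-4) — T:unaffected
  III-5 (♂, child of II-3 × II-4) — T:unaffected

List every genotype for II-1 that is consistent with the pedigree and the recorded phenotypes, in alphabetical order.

II-1 ∈ {X^TX^T, X^TX^t}

T/I-1 un ·: X^TX^T|X^TX^t
T/I-2 un ·: X^TY
T/II-1 ? I-1×I-2: X^TX^T|X^TX^t
T/II-2 aff ·: X^tY
T/II-3 un I-1×I-2: X^TX^T|X^TX^t
T/II-4 ? ·: X^TY|X^tY
T/III-1 un II-1×II-2: X^TY
T/III-2 un II-1×II-2: X^TY
T/III-3 un II-1×II-2: X^TX^t
T/III-4 un II-3×II-4: X^TX^T|X^TX^t
T/III-5 un II-3×II-4: X^TY
⇒ T over [I-1,I-2,II-1,II-2,II-3,II-4,III-1,III-2,III-3,III-4,III-5]: 12 consistent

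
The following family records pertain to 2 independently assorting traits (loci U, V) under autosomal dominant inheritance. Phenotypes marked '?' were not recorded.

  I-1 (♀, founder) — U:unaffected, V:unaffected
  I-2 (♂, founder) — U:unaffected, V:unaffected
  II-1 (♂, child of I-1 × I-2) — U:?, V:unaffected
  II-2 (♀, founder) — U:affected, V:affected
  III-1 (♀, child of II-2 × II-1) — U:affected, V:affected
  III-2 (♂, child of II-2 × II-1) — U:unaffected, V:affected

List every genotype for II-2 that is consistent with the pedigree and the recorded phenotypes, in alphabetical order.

II-2 ∈ {Uu VV, Uu Vv}

U/I-1 un ·: uu
U/I-2 un ·: uu
U/II-1 ? I-1×I-2: uu
U/II-2 aff ·: Uu
U/III-1 aff II-2×II-1: Uu
U/III-2 un II-2×II-1: uu
⇒ U over [I-1,I-2,II-1,II-2,III-1,III-2]: 1 consistent
V/I-1 un ·: vv
V/I-2 un ·: vv
V/II-1 un I-1×I-2: vv
V/II-2 aff ·: Vv|VV
V/III-1 aff II-2×II-1: Vv
V/III-2 aff II-2×II-1: Vv
⇒ V over [I-1,I-2,II-1,II-2,III-1,III-2]: 2 consistent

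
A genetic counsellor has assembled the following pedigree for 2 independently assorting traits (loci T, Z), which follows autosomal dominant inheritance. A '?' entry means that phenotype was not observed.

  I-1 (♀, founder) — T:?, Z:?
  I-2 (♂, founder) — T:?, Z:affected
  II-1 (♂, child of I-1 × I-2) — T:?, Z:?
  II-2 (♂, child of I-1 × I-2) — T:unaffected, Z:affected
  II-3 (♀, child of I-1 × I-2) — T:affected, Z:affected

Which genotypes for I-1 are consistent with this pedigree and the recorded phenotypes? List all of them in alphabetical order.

I-1 ∈ {Tt ZZ, Tt Zz, Tt zz, tt ZZ, tt Zz, tt zz}

T/I-1 ? ·: tt|Tt
T/I-2 ? ·: tt|Tt
T/II-1 ? I-1×I-2: tt|Tt|TT
T/II-2 un I-1×I-2: tt
T/II-3 aff I-1×I-2: Tt|TT
⇒ T over [I-1,I-2,II-1,II-2,II-3]: 10 consistent
Z/I-1 ? ·: zz|Zz|ZZ
Z/I-2 aff ·: Zz|ZZ
Z/II-1 ? I-1×I-2: zz|Zz|ZZ
Z/II-2 aff I-1×I-2: Zz|ZZ
Z/II-3 aff I-1×I-2: Zz|ZZ
⇒ Z over [I-1,I-2,II-1,II-2,II-3]: 32 consistent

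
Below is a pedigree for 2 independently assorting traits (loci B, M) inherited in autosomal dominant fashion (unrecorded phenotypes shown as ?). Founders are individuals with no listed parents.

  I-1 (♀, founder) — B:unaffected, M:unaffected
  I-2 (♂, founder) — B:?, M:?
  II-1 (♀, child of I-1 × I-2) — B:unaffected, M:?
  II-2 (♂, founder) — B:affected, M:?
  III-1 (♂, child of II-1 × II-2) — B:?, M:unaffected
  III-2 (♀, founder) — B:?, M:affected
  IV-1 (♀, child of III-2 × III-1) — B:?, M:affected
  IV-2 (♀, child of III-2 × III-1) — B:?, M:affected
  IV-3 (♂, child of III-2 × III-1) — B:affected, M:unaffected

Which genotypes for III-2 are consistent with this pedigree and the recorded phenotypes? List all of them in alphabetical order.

B/I-1 un ·: bb
B/I-2 ? ·: bb|Bb
B/II-1 un I-1×I-2: bb
B/II-2 aff ·: Bb|BB
B/III-1 ? II-1×II-2: bb|Bb
B/III-2 ? ·: bb|Bb|BB
B/IV-1 ? III-2×III-1: bb|Bb|BB
B/IV-2 ? III-2×III-1: bb|Bb|BB
B/IV-3 aff III-2×III-1: Bb|BB
⇒ B over [I-1,I-2,II-1,II-2,III-1,III-2,IV-1,IV-2,IV-3]: 130 consistent
M/I-1 un ·: mm
M/I-2 ? ·: mm|Mm|MM
M/II-1 ? I-1×I-2: mm|Mm
M/II-2 ? ·: mm|Mm
M/III-1 un II-1×II-2: mm
M/III-2 aff ·: Mm
M/IV-1 aff III-2×III-1: Mm
M/IV-2 aff III-2×III-1: Mm
M/IV-3 un III-2×III-1: mm
⇒ M over [I-1,I-2,II-1,II-2,III-1,III-2,IV-1,IV-2,IV-3]: 8 consistent

III-2 ∈ {BB Mm, Bb Mm, bb Mm}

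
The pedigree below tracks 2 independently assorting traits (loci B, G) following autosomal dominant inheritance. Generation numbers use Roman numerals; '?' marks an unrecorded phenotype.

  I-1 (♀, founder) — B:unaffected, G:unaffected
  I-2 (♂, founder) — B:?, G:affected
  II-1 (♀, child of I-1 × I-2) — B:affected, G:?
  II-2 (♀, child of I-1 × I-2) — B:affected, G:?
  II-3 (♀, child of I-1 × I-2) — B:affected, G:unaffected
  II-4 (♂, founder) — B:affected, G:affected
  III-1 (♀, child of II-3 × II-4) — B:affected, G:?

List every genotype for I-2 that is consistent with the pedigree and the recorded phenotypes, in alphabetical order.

I-2 ∈ {BB Gg, Bb Gg}

B/I-1 un ·: bb
B/I-2 ? ·: Bb|BB
B/II-1 aff I-1×I-2: Bb
B/II-2 aff I-1×I-2: Bb
B/II-3 aff I-1×I-2: Bb
B/II-4 aff ·: Bb|BB
B/III-1 aff II-3×II-4: Bb|BB
⇒ B over [I-1,I-2,II-1,II-2,II-3,II-4,III-1]: 8 consistent
G/I-1 un ·: gg
G/I-2 aff ·: Gg
G/II-1 ? I-1×I-2: gg|Gg
G/II-2 ? I-1×I-2: gg|Gg
G/II-3 un I-1×I-2: gg
G/II-4 aff ·: Gg|GG
G/III-1 ? II-3×II-4: gg|Gg
⇒ G over [I-1,I-2,II-1,II-2,II-3,II-4,III-1]: 12 consistent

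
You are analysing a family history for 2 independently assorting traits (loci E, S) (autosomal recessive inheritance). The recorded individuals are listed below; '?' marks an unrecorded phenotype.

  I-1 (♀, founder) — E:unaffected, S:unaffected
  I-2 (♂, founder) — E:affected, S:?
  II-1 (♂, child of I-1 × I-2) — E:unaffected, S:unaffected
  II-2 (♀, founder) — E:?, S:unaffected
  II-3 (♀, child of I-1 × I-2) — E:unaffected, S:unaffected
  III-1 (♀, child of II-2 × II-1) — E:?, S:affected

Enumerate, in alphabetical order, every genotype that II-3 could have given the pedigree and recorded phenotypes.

E/I-1 un ·: EE|Ee
E/I-2 aff ·: ee
E/II-1 un I-1×I-2: Ee
E/II-2 ? ·: EE|Ee|ee
E/II-3 un I-1×I-2: Ee
E/III-1 ? II-2×II-1: EE|Ee|ee
⇒ E over [I-1,I-2,II-1,II-2,II-3,III-1]: 14 consistent
S/I-1 un ·: SS|Ss
S/I-2 ? ·: SS|Ss|ss
S/II-1 un I-1×I-2: Ss
S/II-2 un ·: Ss
S/II-3 un I-1×I-2: SS|Ss
S/III-1 aff II-2×II-1: ss
⇒ S over [I-1,I-2,II-1,II-2,II-3,III-1]: 8 consistent

II-3 ∈ {Ee SS, Ee Ss}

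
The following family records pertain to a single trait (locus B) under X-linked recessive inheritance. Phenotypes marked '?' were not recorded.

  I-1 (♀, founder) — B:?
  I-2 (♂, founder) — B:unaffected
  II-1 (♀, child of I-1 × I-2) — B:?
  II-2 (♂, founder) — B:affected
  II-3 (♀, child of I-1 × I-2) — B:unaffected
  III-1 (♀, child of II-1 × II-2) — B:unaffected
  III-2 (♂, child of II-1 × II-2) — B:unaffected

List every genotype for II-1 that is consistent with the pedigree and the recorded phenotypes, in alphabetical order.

II-1 ∈ {X^BX^B, X^BX^b}

B/I-1 ? ·: X^BX^B|X^BX^b|X^bX^b
B/I-2 un ·: X^BY
B/II-1 ? I-1×I-2: X^BX^B|X^BX^b
B/II-2 aff ·: X^bY
B/II-3 un I-1×I-2: X^BX^B|X^BX^b
B/III-1 un II-1×II-2: X^BX^b
B/III-2 un II-1×II-2: X^BY
⇒ B over [I-1,I-2,II-1,II-2,II-3,III-1,III-2]: 6 consistent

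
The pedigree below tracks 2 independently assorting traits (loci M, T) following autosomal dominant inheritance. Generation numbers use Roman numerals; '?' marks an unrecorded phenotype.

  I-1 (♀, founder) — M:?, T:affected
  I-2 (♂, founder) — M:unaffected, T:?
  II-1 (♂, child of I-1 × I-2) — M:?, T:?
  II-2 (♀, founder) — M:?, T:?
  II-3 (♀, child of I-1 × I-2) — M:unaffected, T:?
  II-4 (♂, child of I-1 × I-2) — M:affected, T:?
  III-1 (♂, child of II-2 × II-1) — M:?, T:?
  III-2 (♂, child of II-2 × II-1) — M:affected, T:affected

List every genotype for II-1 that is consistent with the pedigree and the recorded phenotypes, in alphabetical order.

II-1 ∈ {Mm TT, Mm Tt, Mm tt, mm TT, mm Tt, mm tt}

M/I-1 ? ·: Mm
M/I-2 un ·: mm
M/II-1 ? I-1×I-2: mm|Mm
M/II-2 ? ·: mm|Mm|MM
M/II-3 un I-1×I-2: mm
M/II-4 aff I-1×I-2: Mm
M/III-1 ? II-2×II-1: mm|Mm|MM
M/III-2 aff II-2×II-1: Mm|MM
⇒ M over [I-1,I-2,II-1,II-2,II-3,II-4,III-1,III-2]: 15 consistent
T/I-1 aff ·: Tt|TT
T/I-2 ? ·: tt|Tt|TT
T/II-1 ? I-1×I-2: tt|Tt|TT
T/II-2 ? ·: tt|Tt|TT
T/II-3 ? I-1×I-2: tt|Tt|TT
T/II-4 ? I-1×I-2: tt|Tt|TT
T/III-1 ? II-2×II-1: tt|Tt|TT
T/III-2 aff II-2×II-1: Tt|TT
⇒ T over [I-1,I-2,II-1,II-2,II-3,II-4,III-1,III-2]: 411 consistent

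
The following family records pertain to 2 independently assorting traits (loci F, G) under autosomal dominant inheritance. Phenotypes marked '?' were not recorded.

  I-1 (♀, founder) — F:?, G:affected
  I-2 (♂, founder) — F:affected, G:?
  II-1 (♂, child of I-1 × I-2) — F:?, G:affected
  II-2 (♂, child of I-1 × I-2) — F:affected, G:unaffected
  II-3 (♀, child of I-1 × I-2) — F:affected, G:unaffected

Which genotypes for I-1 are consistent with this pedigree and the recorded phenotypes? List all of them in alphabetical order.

I-1 ∈ {FF Gg, Ff Gg, ff Gg}

F/I-1 ? ·: ff|Ff|FF
F/I-2 aff ·: Ff|FF
F/II-1 ? I-1×I-2: ff|Ff|FF
F/II-2 aff I-1×I-2: Ff|FF
F/II-3 aff I-1×I-2: Ff|FF
⇒ F over [I-1,I-2,II-1,II-2,II-3]: 32 consistent
G/I-1 aff ·: Gg
G/I-2 ? ·: gg|Gg
G/II-1 aff I-1×I-2: Gg|GG
G/II-2 un I-1×I-2: gg
G/II-3 un I-1×I-2: gg
⇒ G over [I-1,I-2,II-1,II-2,II-3]: 3 consistent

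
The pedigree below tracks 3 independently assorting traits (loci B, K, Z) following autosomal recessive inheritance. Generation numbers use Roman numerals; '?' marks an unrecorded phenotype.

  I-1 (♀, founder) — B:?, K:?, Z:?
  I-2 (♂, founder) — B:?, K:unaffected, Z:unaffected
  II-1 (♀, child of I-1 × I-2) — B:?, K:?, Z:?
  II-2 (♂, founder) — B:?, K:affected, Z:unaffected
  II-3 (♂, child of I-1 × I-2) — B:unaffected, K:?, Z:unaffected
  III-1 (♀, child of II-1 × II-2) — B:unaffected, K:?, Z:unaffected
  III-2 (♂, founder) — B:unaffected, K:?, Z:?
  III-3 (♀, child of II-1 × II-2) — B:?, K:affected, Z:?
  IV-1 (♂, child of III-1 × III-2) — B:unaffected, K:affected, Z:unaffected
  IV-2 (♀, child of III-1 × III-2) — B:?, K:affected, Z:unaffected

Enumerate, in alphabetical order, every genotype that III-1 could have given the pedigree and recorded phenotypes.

III-1 ∈ {BB Kk ZZ, BB Kk Zz, BB kk ZZ, BB kk Zz, Bb Kk ZZ, Bb Kk Zz, Bb kk ZZ, Bb kk Zz}

B/I-1 ? ·: BB|Bb|bb
B/I-2 ? ·: BB|Bb|bb
B/II-1 ? I-1×I-2: BB|Bb|bb
B/II-2 ? ·: BB|Bb|bb
B/II-3 un I-1×I-2: BB|Bb
B/III-1 un II-1×II-2: BB|Bb
B/III-2 un ·: BB|Bb
B/III-3 ? II-1×II-2: BB|Bb|bb
B/IV-1 un III-1×III-2: BB|Bb
B/IV-2 ? III-1×III-2: BB|Bb|bb
⇒ B over [I-1,I-2,II-1,II-2,II-3,III-1,III-2,III-3,IV-1,IV-2]: 1385 consistent
K/I-1 ? ·: KK|Kk|kk
K/I-2 un ·: KK|Kk
K/II-1 ? I-1×I-2: Kk|kk
K/II-2 aff ·: kk
K/II-3 ? I-1×I-2: KK|Kk|kk
K/III-1 ? II-1×II-2: Kk|kk
K/III-2 ? ·: Kk|kk
K/III-3 aff II-1×II-2: kk
K/IV-1 aff III-1×III-2: kk
K/IV-2 aff III-1×III-2: kk
⇒ K over [I-1,I-2,II-1,II-2,II-3,III-1,III-2,III-3,IV-1,IV-2]: 50 consistent
Z/I-1 ? ·: ZZ|Zz|zz
Z/I-2 un ·: ZZ|Zz
Z/II-1 ? I-1×I-2: ZZ|Zz|zz
Z/II-2 un ·: ZZ|Zz
Z/II-3 un I-1×I-2: ZZ|Zz
Z/III-1 un II-1×II-2: ZZ|Zz
Z/III-2 ? ·: ZZ|Zz|zz
Z/III-3 ? II-1×II-2: ZZ|Zz|zz
Z/IV-1 un III-1×III-2: ZZ|Zz
Z/IV-2 un III-1×III-2: ZZ|Zz
⇒ Z over [I-1,I-2,II-1,II-2,II-3,III-1,III-2,III-3,IV-1,IV-2]: 933 consistent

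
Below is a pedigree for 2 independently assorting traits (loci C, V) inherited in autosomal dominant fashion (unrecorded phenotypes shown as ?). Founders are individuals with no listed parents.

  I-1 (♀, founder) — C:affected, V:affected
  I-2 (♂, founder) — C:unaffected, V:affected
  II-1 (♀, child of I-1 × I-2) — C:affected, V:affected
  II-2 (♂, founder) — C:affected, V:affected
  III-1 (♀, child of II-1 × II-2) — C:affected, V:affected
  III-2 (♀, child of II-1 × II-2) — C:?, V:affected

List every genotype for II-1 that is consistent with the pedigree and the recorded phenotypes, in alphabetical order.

II-1 ∈ {Cc VV, Cc Vv}

C/I-1 aff ·: Cc|CC
C/I-2 un ·: cc
C/II-1 aff I-1×I-2: Cc
C/II-2 aff ·: Cc|CC
C/III-1 aff II-1×II-2: Cc|CC
C/III-2 ? II-1×II-2: cc|Cc|CC
⇒ C over [I-1,I-2,II-1,II-2,III-1,III-2]: 20 consistent
V/I-1 aff ·: Vv|VV
V/I-2 aff ·: Vv|VV
V/II-1 aff I-1×I-2: Vv|VV
V/II-2 aff ·: Vv|VV
V/III-1 aff II-1×II-2: Vv|VV
V/III-2 aff II-1×II-2: Vv|VV
⇒ V over [I-1,I-2,II-1,II-2,III-1,III-2]: 44 consistent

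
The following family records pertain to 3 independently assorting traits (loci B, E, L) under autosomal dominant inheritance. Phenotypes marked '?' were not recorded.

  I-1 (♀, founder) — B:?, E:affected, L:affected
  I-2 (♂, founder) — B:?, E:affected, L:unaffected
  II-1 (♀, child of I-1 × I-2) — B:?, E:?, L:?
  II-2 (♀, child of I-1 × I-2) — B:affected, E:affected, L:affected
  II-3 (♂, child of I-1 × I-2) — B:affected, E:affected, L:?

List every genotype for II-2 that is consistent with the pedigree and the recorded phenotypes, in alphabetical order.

B/I-1 ? ·: bb|Bb|BB
B/I-2 ? ·: bb|Bb|BB
B/II-1 ? I-1×I-2: bb|Bb|BB
B/II-2 aff I-1×I-2: Bb|BB
B/II-3 aff I-1×I-2: Bb|BB
⇒ B over [I-1,I-2,II-1,II-2,II-3]: 35 consistent
E/I-1 aff ·: Ee|EE
E/I-2 aff ·: Ee|EE
E/II-1 ? I-1×I-2: ee|Ee|EE
E/II-2 aff I-1×I-2: Ee|EE
E/II-3 aff I-1×I-2: Ee|EE
⇒ E over [I-1,I-2,II-1,II-2,II-3]: 29 consistent
L/I-1 aff ·: Ll|LL
L/I-2 un ·: ll
L/II-1 ? I-1×I-2: ll|Ll
L/II-2 aff I-1×I-2: Ll
L/II-3 ? I-1×I-2: ll|Ll
⇒ L over [I-1,I-2,II-1,II-2,II-3]: 5 consistent

II-2 ∈ {BB EE Ll, BB Ee Ll, Bb EE Ll, Bb Ee Ll}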